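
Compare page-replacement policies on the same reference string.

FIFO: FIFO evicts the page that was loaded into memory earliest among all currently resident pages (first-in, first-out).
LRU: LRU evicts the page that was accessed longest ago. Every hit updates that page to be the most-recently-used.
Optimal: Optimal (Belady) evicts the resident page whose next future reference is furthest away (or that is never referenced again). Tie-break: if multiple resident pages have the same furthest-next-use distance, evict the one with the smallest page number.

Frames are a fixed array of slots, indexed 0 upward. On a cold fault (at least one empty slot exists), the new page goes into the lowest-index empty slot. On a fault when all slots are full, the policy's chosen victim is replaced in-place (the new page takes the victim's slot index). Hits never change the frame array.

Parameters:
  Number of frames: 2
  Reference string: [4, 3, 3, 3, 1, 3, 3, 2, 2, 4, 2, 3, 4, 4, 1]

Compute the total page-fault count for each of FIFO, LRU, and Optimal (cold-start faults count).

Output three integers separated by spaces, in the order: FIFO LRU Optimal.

Answer: 7 8 7

Derivation:
--- FIFO ---
  step 0: ref 4 -> FAULT, frames=[4,-] (faults so far: 1)
  step 1: ref 3 -> FAULT, frames=[4,3] (faults so far: 2)
  step 2: ref 3 -> HIT, frames=[4,3] (faults so far: 2)
  step 3: ref 3 -> HIT, frames=[4,3] (faults so far: 2)
  step 4: ref 1 -> FAULT, evict 4, frames=[1,3] (faults so far: 3)
  step 5: ref 3 -> HIT, frames=[1,3] (faults so far: 3)
  step 6: ref 3 -> HIT, frames=[1,3] (faults so far: 3)
  step 7: ref 2 -> FAULT, evict 3, frames=[1,2] (faults so far: 4)
  step 8: ref 2 -> HIT, frames=[1,2] (faults so far: 4)
  step 9: ref 4 -> FAULT, evict 1, frames=[4,2] (faults so far: 5)
  step 10: ref 2 -> HIT, frames=[4,2] (faults so far: 5)
  step 11: ref 3 -> FAULT, evict 2, frames=[4,3] (faults so far: 6)
  step 12: ref 4 -> HIT, frames=[4,3] (faults so far: 6)
  step 13: ref 4 -> HIT, frames=[4,3] (faults so far: 6)
  step 14: ref 1 -> FAULT, evict 4, frames=[1,3] (faults so far: 7)
  FIFO total faults: 7
--- LRU ---
  step 0: ref 4 -> FAULT, frames=[4,-] (faults so far: 1)
  step 1: ref 3 -> FAULT, frames=[4,3] (faults so far: 2)
  step 2: ref 3 -> HIT, frames=[4,3] (faults so far: 2)
  step 3: ref 3 -> HIT, frames=[4,3] (faults so far: 2)
  step 4: ref 1 -> FAULT, evict 4, frames=[1,3] (faults so far: 3)
  step 5: ref 3 -> HIT, frames=[1,3] (faults so far: 3)
  step 6: ref 3 -> HIT, frames=[1,3] (faults so far: 3)
  step 7: ref 2 -> FAULT, evict 1, frames=[2,3] (faults so far: 4)
  step 8: ref 2 -> HIT, frames=[2,3] (faults so far: 4)
  step 9: ref 4 -> FAULT, evict 3, frames=[2,4] (faults so far: 5)
  step 10: ref 2 -> HIT, frames=[2,4] (faults so far: 5)
  step 11: ref 3 -> FAULT, evict 4, frames=[2,3] (faults so far: 6)
  step 12: ref 4 -> FAULT, evict 2, frames=[4,3] (faults so far: 7)
  step 13: ref 4 -> HIT, frames=[4,3] (faults so far: 7)
  step 14: ref 1 -> FAULT, evict 3, frames=[4,1] (faults so far: 8)
  LRU total faults: 8
--- Optimal ---
  step 0: ref 4 -> FAULT, frames=[4,-] (faults so far: 1)
  step 1: ref 3 -> FAULT, frames=[4,3] (faults so far: 2)
  step 2: ref 3 -> HIT, frames=[4,3] (faults so far: 2)
  step 3: ref 3 -> HIT, frames=[4,3] (faults so far: 2)
  step 4: ref 1 -> FAULT, evict 4, frames=[1,3] (faults so far: 3)
  step 5: ref 3 -> HIT, frames=[1,3] (faults so far: 3)
  step 6: ref 3 -> HIT, frames=[1,3] (faults so far: 3)
  step 7: ref 2 -> FAULT, evict 1, frames=[2,3] (faults so far: 4)
  step 8: ref 2 -> HIT, frames=[2,3] (faults so far: 4)
  step 9: ref 4 -> FAULT, evict 3, frames=[2,4] (faults so far: 5)
  step 10: ref 2 -> HIT, frames=[2,4] (faults so far: 5)
  step 11: ref 3 -> FAULT, evict 2, frames=[3,4] (faults so far: 6)
  step 12: ref 4 -> HIT, frames=[3,4] (faults so far: 6)
  step 13: ref 4 -> HIT, frames=[3,4] (faults so far: 6)
  step 14: ref 1 -> FAULT, evict 3, frames=[1,4] (faults so far: 7)
  Optimal total faults: 7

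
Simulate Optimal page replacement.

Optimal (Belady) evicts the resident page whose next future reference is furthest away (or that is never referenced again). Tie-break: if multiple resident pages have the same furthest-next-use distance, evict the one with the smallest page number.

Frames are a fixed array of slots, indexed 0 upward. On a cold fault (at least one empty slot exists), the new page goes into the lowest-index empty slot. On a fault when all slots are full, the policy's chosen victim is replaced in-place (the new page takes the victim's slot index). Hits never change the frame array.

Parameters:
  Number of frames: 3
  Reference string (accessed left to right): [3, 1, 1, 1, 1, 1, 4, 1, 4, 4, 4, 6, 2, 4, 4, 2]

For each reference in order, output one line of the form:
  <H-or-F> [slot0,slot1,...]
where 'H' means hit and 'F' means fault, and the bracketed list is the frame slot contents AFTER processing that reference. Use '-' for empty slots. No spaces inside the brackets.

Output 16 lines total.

F [3,-,-]
F [3,1,-]
H [3,1,-]
H [3,1,-]
H [3,1,-]
H [3,1,-]
F [3,1,4]
H [3,1,4]
H [3,1,4]
H [3,1,4]
H [3,1,4]
F [3,6,4]
F [2,6,4]
H [2,6,4]
H [2,6,4]
H [2,6,4]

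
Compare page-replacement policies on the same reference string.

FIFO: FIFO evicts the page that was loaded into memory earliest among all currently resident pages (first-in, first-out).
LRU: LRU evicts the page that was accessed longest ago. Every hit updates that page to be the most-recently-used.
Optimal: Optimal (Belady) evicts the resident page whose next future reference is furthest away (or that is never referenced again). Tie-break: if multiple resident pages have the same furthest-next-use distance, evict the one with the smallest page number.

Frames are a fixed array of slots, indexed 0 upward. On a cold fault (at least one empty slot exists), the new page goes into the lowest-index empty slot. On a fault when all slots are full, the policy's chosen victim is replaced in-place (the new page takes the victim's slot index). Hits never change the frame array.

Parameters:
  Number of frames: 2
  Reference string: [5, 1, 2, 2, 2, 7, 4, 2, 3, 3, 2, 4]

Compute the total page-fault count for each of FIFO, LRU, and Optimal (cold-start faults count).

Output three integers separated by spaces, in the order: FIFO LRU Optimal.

Answer: 8 8 7

Derivation:
--- FIFO ---
  step 0: ref 5 -> FAULT, frames=[5,-] (faults so far: 1)
  step 1: ref 1 -> FAULT, frames=[5,1] (faults so far: 2)
  step 2: ref 2 -> FAULT, evict 5, frames=[2,1] (faults so far: 3)
  step 3: ref 2 -> HIT, frames=[2,1] (faults so far: 3)
  step 4: ref 2 -> HIT, frames=[2,1] (faults so far: 3)
  step 5: ref 7 -> FAULT, evict 1, frames=[2,7] (faults so far: 4)
  step 6: ref 4 -> FAULT, evict 2, frames=[4,7] (faults so far: 5)
  step 7: ref 2 -> FAULT, evict 7, frames=[4,2] (faults so far: 6)
  step 8: ref 3 -> FAULT, evict 4, frames=[3,2] (faults so far: 7)
  step 9: ref 3 -> HIT, frames=[3,2] (faults so far: 7)
  step 10: ref 2 -> HIT, frames=[3,2] (faults so far: 7)
  step 11: ref 4 -> FAULT, evict 2, frames=[3,4] (faults so far: 8)
  FIFO total faults: 8
--- LRU ---
  step 0: ref 5 -> FAULT, frames=[5,-] (faults so far: 1)
  step 1: ref 1 -> FAULT, frames=[5,1] (faults so far: 2)
  step 2: ref 2 -> FAULT, evict 5, frames=[2,1] (faults so far: 3)
  step 3: ref 2 -> HIT, frames=[2,1] (faults so far: 3)
  step 4: ref 2 -> HIT, frames=[2,1] (faults so far: 3)
  step 5: ref 7 -> FAULT, evict 1, frames=[2,7] (faults so far: 4)
  step 6: ref 4 -> FAULT, evict 2, frames=[4,7] (faults so far: 5)
  step 7: ref 2 -> FAULT, evict 7, frames=[4,2] (faults so far: 6)
  step 8: ref 3 -> FAULT, evict 4, frames=[3,2] (faults so far: 7)
  step 9: ref 3 -> HIT, frames=[3,2] (faults so far: 7)
  step 10: ref 2 -> HIT, frames=[3,2] (faults so far: 7)
  step 11: ref 4 -> FAULT, evict 3, frames=[4,2] (faults so far: 8)
  LRU total faults: 8
--- Optimal ---
  step 0: ref 5 -> FAULT, frames=[5,-] (faults so far: 1)
  step 1: ref 1 -> FAULT, frames=[5,1] (faults so far: 2)
  step 2: ref 2 -> FAULT, evict 1, frames=[5,2] (faults so far: 3)
  step 3: ref 2 -> HIT, frames=[5,2] (faults so far: 3)
  step 4: ref 2 -> HIT, frames=[5,2] (faults so far: 3)
  step 5: ref 7 -> FAULT, evict 5, frames=[7,2] (faults so far: 4)
  step 6: ref 4 -> FAULT, evict 7, frames=[4,2] (faults so far: 5)
  step 7: ref 2 -> HIT, frames=[4,2] (faults so far: 5)
  step 8: ref 3 -> FAULT, evict 4, frames=[3,2] (faults so far: 6)
  step 9: ref 3 -> HIT, frames=[3,2] (faults so far: 6)
  step 10: ref 2 -> HIT, frames=[3,2] (faults so far: 6)
  step 11: ref 4 -> FAULT, evict 2, frames=[3,4] (faults so far: 7)
  Optimal total faults: 7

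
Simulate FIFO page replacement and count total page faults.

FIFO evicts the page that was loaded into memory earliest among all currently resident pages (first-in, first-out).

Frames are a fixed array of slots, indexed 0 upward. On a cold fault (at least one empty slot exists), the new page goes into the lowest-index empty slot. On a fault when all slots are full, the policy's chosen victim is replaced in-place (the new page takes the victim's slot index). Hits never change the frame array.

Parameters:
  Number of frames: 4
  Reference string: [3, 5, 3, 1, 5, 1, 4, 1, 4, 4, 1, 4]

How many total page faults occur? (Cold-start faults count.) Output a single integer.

Answer: 4

Derivation:
Step 0: ref 3 → FAULT, frames=[3,-,-,-]
Step 1: ref 5 → FAULT, frames=[3,5,-,-]
Step 2: ref 3 → HIT, frames=[3,5,-,-]
Step 3: ref 1 → FAULT, frames=[3,5,1,-]
Step 4: ref 5 → HIT, frames=[3,5,1,-]
Step 5: ref 1 → HIT, frames=[3,5,1,-]
Step 6: ref 4 → FAULT, frames=[3,5,1,4]
Step 7: ref 1 → HIT, frames=[3,5,1,4]
Step 8: ref 4 → HIT, frames=[3,5,1,4]
Step 9: ref 4 → HIT, frames=[3,5,1,4]
Step 10: ref 1 → HIT, frames=[3,5,1,4]
Step 11: ref 4 → HIT, frames=[3,5,1,4]
Total faults: 4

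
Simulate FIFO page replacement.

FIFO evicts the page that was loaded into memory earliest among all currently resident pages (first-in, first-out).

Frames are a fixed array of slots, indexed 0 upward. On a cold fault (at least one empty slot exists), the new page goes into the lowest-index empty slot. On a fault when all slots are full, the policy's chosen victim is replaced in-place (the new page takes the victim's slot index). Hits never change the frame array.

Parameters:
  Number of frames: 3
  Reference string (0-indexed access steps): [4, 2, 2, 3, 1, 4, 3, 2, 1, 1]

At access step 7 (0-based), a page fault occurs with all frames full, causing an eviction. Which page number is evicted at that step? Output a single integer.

Step 0: ref 4 -> FAULT, frames=[4,-,-]
Step 1: ref 2 -> FAULT, frames=[4,2,-]
Step 2: ref 2 -> HIT, frames=[4,2,-]
Step 3: ref 3 -> FAULT, frames=[4,2,3]
Step 4: ref 1 -> FAULT, evict 4, frames=[1,2,3]
Step 5: ref 4 -> FAULT, evict 2, frames=[1,4,3]
Step 6: ref 3 -> HIT, frames=[1,4,3]
Step 7: ref 2 -> FAULT, evict 3, frames=[1,4,2]
At step 7: evicted page 3

Answer: 3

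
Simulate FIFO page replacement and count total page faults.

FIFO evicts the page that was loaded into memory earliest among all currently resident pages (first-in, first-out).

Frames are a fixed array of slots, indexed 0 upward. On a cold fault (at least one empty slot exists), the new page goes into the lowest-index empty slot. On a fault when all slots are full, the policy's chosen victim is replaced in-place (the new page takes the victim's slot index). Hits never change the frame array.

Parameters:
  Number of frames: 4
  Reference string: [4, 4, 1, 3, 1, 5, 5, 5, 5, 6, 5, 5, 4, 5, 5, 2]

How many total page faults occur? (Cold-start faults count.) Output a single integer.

Step 0: ref 4 → FAULT, frames=[4,-,-,-]
Step 1: ref 4 → HIT, frames=[4,-,-,-]
Step 2: ref 1 → FAULT, frames=[4,1,-,-]
Step 3: ref 3 → FAULT, frames=[4,1,3,-]
Step 4: ref 1 → HIT, frames=[4,1,3,-]
Step 5: ref 5 → FAULT, frames=[4,1,3,5]
Step 6: ref 5 → HIT, frames=[4,1,3,5]
Step 7: ref 5 → HIT, frames=[4,1,3,5]
Step 8: ref 5 → HIT, frames=[4,1,3,5]
Step 9: ref 6 → FAULT (evict 4), frames=[6,1,3,5]
Step 10: ref 5 → HIT, frames=[6,1,3,5]
Step 11: ref 5 → HIT, frames=[6,1,3,5]
Step 12: ref 4 → FAULT (evict 1), frames=[6,4,3,5]
Step 13: ref 5 → HIT, frames=[6,4,3,5]
Step 14: ref 5 → HIT, frames=[6,4,3,5]
Step 15: ref 2 → FAULT (evict 3), frames=[6,4,2,5]
Total faults: 7

Answer: 7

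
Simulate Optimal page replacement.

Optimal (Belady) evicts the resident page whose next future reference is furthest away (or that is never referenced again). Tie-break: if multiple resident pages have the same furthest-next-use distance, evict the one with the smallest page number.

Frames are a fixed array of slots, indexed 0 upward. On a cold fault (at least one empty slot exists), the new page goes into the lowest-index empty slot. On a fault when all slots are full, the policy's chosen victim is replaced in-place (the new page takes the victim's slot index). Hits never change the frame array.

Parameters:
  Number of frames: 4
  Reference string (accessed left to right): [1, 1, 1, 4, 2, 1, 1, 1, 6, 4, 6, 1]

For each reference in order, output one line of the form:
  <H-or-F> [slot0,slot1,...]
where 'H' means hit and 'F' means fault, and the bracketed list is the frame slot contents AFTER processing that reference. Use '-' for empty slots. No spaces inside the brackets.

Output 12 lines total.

F [1,-,-,-]
H [1,-,-,-]
H [1,-,-,-]
F [1,4,-,-]
F [1,4,2,-]
H [1,4,2,-]
H [1,4,2,-]
H [1,4,2,-]
F [1,4,2,6]
H [1,4,2,6]
H [1,4,2,6]
H [1,4,2,6]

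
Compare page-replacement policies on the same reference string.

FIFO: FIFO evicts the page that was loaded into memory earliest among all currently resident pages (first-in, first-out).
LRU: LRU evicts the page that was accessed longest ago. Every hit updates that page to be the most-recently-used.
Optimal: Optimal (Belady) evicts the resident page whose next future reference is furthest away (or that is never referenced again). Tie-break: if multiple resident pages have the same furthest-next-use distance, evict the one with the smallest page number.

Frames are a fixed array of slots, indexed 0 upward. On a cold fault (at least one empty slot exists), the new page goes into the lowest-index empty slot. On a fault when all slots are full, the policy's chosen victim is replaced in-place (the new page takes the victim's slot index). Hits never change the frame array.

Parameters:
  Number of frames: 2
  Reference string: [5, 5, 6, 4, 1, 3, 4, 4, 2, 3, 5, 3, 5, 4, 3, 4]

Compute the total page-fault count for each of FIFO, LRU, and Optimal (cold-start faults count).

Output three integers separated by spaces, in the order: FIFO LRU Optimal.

Answer: 11 11 8

Derivation:
--- FIFO ---
  step 0: ref 5 -> FAULT, frames=[5,-] (faults so far: 1)
  step 1: ref 5 -> HIT, frames=[5,-] (faults so far: 1)
  step 2: ref 6 -> FAULT, frames=[5,6] (faults so far: 2)
  step 3: ref 4 -> FAULT, evict 5, frames=[4,6] (faults so far: 3)
  step 4: ref 1 -> FAULT, evict 6, frames=[4,1] (faults so far: 4)
  step 5: ref 3 -> FAULT, evict 4, frames=[3,1] (faults so far: 5)
  step 6: ref 4 -> FAULT, evict 1, frames=[3,4] (faults so far: 6)
  step 7: ref 4 -> HIT, frames=[3,4] (faults so far: 6)
  step 8: ref 2 -> FAULT, evict 3, frames=[2,4] (faults so far: 7)
  step 9: ref 3 -> FAULT, evict 4, frames=[2,3] (faults so far: 8)
  step 10: ref 5 -> FAULT, evict 2, frames=[5,3] (faults so far: 9)
  step 11: ref 3 -> HIT, frames=[5,3] (faults so far: 9)
  step 12: ref 5 -> HIT, frames=[5,3] (faults so far: 9)
  step 13: ref 4 -> FAULT, evict 3, frames=[5,4] (faults so far: 10)
  step 14: ref 3 -> FAULT, evict 5, frames=[3,4] (faults so far: 11)
  step 15: ref 4 -> HIT, frames=[3,4] (faults so far: 11)
  FIFO total faults: 11
--- LRU ---
  step 0: ref 5 -> FAULT, frames=[5,-] (faults so far: 1)
  step 1: ref 5 -> HIT, frames=[5,-] (faults so far: 1)
  step 2: ref 6 -> FAULT, frames=[5,6] (faults so far: 2)
  step 3: ref 4 -> FAULT, evict 5, frames=[4,6] (faults so far: 3)
  step 4: ref 1 -> FAULT, evict 6, frames=[4,1] (faults so far: 4)
  step 5: ref 3 -> FAULT, evict 4, frames=[3,1] (faults so far: 5)
  step 6: ref 4 -> FAULT, evict 1, frames=[3,4] (faults so far: 6)
  step 7: ref 4 -> HIT, frames=[3,4] (faults so far: 6)
  step 8: ref 2 -> FAULT, evict 3, frames=[2,4] (faults so far: 7)
  step 9: ref 3 -> FAULT, evict 4, frames=[2,3] (faults so far: 8)
  step 10: ref 5 -> FAULT, evict 2, frames=[5,3] (faults so far: 9)
  step 11: ref 3 -> HIT, frames=[5,3] (faults so far: 9)
  step 12: ref 5 -> HIT, frames=[5,3] (faults so far: 9)
  step 13: ref 4 -> FAULT, evict 3, frames=[5,4] (faults so far: 10)
  step 14: ref 3 -> FAULT, evict 5, frames=[3,4] (faults so far: 11)
  step 15: ref 4 -> HIT, frames=[3,4] (faults so far: 11)
  LRU total faults: 11
--- Optimal ---
  step 0: ref 5 -> FAULT, frames=[5,-] (faults so far: 1)
  step 1: ref 5 -> HIT, frames=[5,-] (faults so far: 1)
  step 2: ref 6 -> FAULT, frames=[5,6] (faults so far: 2)
  step 3: ref 4 -> FAULT, evict 6, frames=[5,4] (faults so far: 3)
  step 4: ref 1 -> FAULT, evict 5, frames=[1,4] (faults so far: 4)
  step 5: ref 3 -> FAULT, evict 1, frames=[3,4] (faults so far: 5)
  step 6: ref 4 -> HIT, frames=[3,4] (faults so far: 5)
  step 7: ref 4 -> HIT, frames=[3,4] (faults so far: 5)
  step 8: ref 2 -> FAULT, evict 4, frames=[3,2] (faults so far: 6)
  step 9: ref 3 -> HIT, frames=[3,2] (faults so far: 6)
  step 10: ref 5 -> FAULT, evict 2, frames=[3,5] (faults so far: 7)
  step 11: ref 3 -> HIT, frames=[3,5] (faults so far: 7)
  step 12: ref 5 -> HIT, frames=[3,5] (faults so far: 7)
  step 13: ref 4 -> FAULT, evict 5, frames=[3,4] (faults so far: 8)
  step 14: ref 3 -> HIT, frames=[3,4] (faults so far: 8)
  step 15: ref 4 -> HIT, frames=[3,4] (faults so far: 8)
  Optimal total faults: 8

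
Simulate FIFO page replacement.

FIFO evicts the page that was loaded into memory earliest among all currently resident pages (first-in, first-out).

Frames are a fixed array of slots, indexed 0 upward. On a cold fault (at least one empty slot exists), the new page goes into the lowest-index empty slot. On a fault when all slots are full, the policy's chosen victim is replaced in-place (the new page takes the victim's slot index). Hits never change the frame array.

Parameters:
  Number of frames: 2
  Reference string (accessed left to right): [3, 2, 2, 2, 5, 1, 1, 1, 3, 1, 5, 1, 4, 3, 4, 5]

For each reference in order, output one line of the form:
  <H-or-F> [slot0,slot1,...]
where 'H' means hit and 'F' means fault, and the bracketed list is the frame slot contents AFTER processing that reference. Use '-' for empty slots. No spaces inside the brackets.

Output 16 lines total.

F [3,-]
F [3,2]
H [3,2]
H [3,2]
F [5,2]
F [5,1]
H [5,1]
H [5,1]
F [3,1]
H [3,1]
F [3,5]
F [1,5]
F [1,4]
F [3,4]
H [3,4]
F [3,5]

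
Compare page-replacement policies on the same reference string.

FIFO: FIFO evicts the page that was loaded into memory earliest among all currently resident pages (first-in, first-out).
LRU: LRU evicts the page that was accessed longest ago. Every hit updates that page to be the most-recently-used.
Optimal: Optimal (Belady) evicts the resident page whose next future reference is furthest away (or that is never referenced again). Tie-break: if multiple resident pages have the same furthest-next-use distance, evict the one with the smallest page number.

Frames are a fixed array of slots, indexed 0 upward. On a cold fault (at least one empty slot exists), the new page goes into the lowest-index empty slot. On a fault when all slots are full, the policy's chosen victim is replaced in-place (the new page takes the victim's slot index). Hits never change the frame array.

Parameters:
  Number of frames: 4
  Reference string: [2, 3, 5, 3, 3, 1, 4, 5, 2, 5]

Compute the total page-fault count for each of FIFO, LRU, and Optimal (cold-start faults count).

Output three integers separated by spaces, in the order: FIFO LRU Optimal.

Answer: 6 6 5

Derivation:
--- FIFO ---
  step 0: ref 2 -> FAULT, frames=[2,-,-,-] (faults so far: 1)
  step 1: ref 3 -> FAULT, frames=[2,3,-,-] (faults so far: 2)
  step 2: ref 5 -> FAULT, frames=[2,3,5,-] (faults so far: 3)
  step 3: ref 3 -> HIT, frames=[2,3,5,-] (faults so far: 3)
  step 4: ref 3 -> HIT, frames=[2,3,5,-] (faults so far: 3)
  step 5: ref 1 -> FAULT, frames=[2,3,5,1] (faults so far: 4)
  step 6: ref 4 -> FAULT, evict 2, frames=[4,3,5,1] (faults so far: 5)
  step 7: ref 5 -> HIT, frames=[4,3,5,1] (faults so far: 5)
  step 8: ref 2 -> FAULT, evict 3, frames=[4,2,5,1] (faults so far: 6)
  step 9: ref 5 -> HIT, frames=[4,2,5,1] (faults so far: 6)
  FIFO total faults: 6
--- LRU ---
  step 0: ref 2 -> FAULT, frames=[2,-,-,-] (faults so far: 1)
  step 1: ref 3 -> FAULT, frames=[2,3,-,-] (faults so far: 2)
  step 2: ref 5 -> FAULT, frames=[2,3,5,-] (faults so far: 3)
  step 3: ref 3 -> HIT, frames=[2,3,5,-] (faults so far: 3)
  step 4: ref 3 -> HIT, frames=[2,3,5,-] (faults so far: 3)
  step 5: ref 1 -> FAULT, frames=[2,3,5,1] (faults so far: 4)
  step 6: ref 4 -> FAULT, evict 2, frames=[4,3,5,1] (faults so far: 5)
  step 7: ref 5 -> HIT, frames=[4,3,5,1] (faults so far: 5)
  step 8: ref 2 -> FAULT, evict 3, frames=[4,2,5,1] (faults so far: 6)
  step 9: ref 5 -> HIT, frames=[4,2,5,1] (faults so far: 6)
  LRU total faults: 6
--- Optimal ---
  step 0: ref 2 -> FAULT, frames=[2,-,-,-] (faults so far: 1)
  step 1: ref 3 -> FAULT, frames=[2,3,-,-] (faults so far: 2)
  step 2: ref 5 -> FAULT, frames=[2,3,5,-] (faults so far: 3)
  step 3: ref 3 -> HIT, frames=[2,3,5,-] (faults so far: 3)
  step 4: ref 3 -> HIT, frames=[2,3,5,-] (faults so far: 3)
  step 5: ref 1 -> FAULT, frames=[2,3,5,1] (faults so far: 4)
  step 6: ref 4 -> FAULT, evict 1, frames=[2,3,5,4] (faults so far: 5)
  step 7: ref 5 -> HIT, frames=[2,3,5,4] (faults so far: 5)
  step 8: ref 2 -> HIT, frames=[2,3,5,4] (faults so far: 5)
  step 9: ref 5 -> HIT, frames=[2,3,5,4] (faults so far: 5)
  Optimal total faults: 5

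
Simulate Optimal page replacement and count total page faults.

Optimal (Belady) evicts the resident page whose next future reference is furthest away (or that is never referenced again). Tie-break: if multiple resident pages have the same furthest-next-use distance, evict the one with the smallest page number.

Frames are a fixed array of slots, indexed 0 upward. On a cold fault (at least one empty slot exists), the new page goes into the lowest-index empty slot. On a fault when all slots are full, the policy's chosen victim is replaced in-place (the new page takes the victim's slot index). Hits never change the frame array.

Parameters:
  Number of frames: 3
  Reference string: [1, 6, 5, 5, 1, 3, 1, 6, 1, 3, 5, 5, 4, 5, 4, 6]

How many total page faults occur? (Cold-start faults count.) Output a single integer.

Step 0: ref 1 → FAULT, frames=[1,-,-]
Step 1: ref 6 → FAULT, frames=[1,6,-]
Step 2: ref 5 → FAULT, frames=[1,6,5]
Step 3: ref 5 → HIT, frames=[1,6,5]
Step 4: ref 1 → HIT, frames=[1,6,5]
Step 5: ref 3 → FAULT (evict 5), frames=[1,6,3]
Step 6: ref 1 → HIT, frames=[1,6,3]
Step 7: ref 6 → HIT, frames=[1,6,3]
Step 8: ref 1 → HIT, frames=[1,6,3]
Step 9: ref 3 → HIT, frames=[1,6,3]
Step 10: ref 5 → FAULT (evict 1), frames=[5,6,3]
Step 11: ref 5 → HIT, frames=[5,6,3]
Step 12: ref 4 → FAULT (evict 3), frames=[5,6,4]
Step 13: ref 5 → HIT, frames=[5,6,4]
Step 14: ref 4 → HIT, frames=[5,6,4]
Step 15: ref 6 → HIT, frames=[5,6,4]
Total faults: 6

Answer: 6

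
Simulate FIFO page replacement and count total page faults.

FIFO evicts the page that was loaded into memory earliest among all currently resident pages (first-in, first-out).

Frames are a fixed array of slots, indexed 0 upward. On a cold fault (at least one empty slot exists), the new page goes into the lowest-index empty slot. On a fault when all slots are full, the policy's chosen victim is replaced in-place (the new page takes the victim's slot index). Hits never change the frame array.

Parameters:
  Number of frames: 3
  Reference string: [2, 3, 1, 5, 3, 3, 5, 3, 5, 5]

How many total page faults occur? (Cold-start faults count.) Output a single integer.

Step 0: ref 2 → FAULT, frames=[2,-,-]
Step 1: ref 3 → FAULT, frames=[2,3,-]
Step 2: ref 1 → FAULT, frames=[2,3,1]
Step 3: ref 5 → FAULT (evict 2), frames=[5,3,1]
Step 4: ref 3 → HIT, frames=[5,3,1]
Step 5: ref 3 → HIT, frames=[5,3,1]
Step 6: ref 5 → HIT, frames=[5,3,1]
Step 7: ref 3 → HIT, frames=[5,3,1]
Step 8: ref 5 → HIT, frames=[5,3,1]
Step 9: ref 5 → HIT, frames=[5,3,1]
Total faults: 4

Answer: 4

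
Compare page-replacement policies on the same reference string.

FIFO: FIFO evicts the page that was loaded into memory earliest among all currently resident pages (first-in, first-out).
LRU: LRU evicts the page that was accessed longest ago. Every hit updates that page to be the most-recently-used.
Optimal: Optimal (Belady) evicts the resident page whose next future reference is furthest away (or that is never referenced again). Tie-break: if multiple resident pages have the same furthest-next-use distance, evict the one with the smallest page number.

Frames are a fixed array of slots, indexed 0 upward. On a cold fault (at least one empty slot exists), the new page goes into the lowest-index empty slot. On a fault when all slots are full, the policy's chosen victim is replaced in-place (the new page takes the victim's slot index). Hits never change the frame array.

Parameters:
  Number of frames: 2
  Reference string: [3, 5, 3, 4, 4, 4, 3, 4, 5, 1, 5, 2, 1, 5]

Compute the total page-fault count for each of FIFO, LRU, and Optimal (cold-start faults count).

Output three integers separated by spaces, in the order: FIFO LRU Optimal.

Answer: 8 8 7

Derivation:
--- FIFO ---
  step 0: ref 3 -> FAULT, frames=[3,-] (faults so far: 1)
  step 1: ref 5 -> FAULT, frames=[3,5] (faults so far: 2)
  step 2: ref 3 -> HIT, frames=[3,5] (faults so far: 2)
  step 3: ref 4 -> FAULT, evict 3, frames=[4,5] (faults so far: 3)
  step 4: ref 4 -> HIT, frames=[4,5] (faults so far: 3)
  step 5: ref 4 -> HIT, frames=[4,5] (faults so far: 3)
  step 6: ref 3 -> FAULT, evict 5, frames=[4,3] (faults so far: 4)
  step 7: ref 4 -> HIT, frames=[4,3] (faults so far: 4)
  step 8: ref 5 -> FAULT, evict 4, frames=[5,3] (faults so far: 5)
  step 9: ref 1 -> FAULT, evict 3, frames=[5,1] (faults so far: 6)
  step 10: ref 5 -> HIT, frames=[5,1] (faults so far: 6)
  step 11: ref 2 -> FAULT, evict 5, frames=[2,1] (faults so far: 7)
  step 12: ref 1 -> HIT, frames=[2,1] (faults so far: 7)
  step 13: ref 5 -> FAULT, evict 1, frames=[2,5] (faults so far: 8)
  FIFO total faults: 8
--- LRU ---
  step 0: ref 3 -> FAULT, frames=[3,-] (faults so far: 1)
  step 1: ref 5 -> FAULT, frames=[3,5] (faults so far: 2)
  step 2: ref 3 -> HIT, frames=[3,5] (faults so far: 2)
  step 3: ref 4 -> FAULT, evict 5, frames=[3,4] (faults so far: 3)
  step 4: ref 4 -> HIT, frames=[3,4] (faults so far: 3)
  step 5: ref 4 -> HIT, frames=[3,4] (faults so far: 3)
  step 6: ref 3 -> HIT, frames=[3,4] (faults so far: 3)
  step 7: ref 4 -> HIT, frames=[3,4] (faults so far: 3)
  step 8: ref 5 -> FAULT, evict 3, frames=[5,4] (faults so far: 4)
  step 9: ref 1 -> FAULT, evict 4, frames=[5,1] (faults so far: 5)
  step 10: ref 5 -> HIT, frames=[5,1] (faults so far: 5)
  step 11: ref 2 -> FAULT, evict 1, frames=[5,2] (faults so far: 6)
  step 12: ref 1 -> FAULT, evict 5, frames=[1,2] (faults so far: 7)
  step 13: ref 5 -> FAULT, evict 2, frames=[1,5] (faults so far: 8)
  LRU total faults: 8
--- Optimal ---
  step 0: ref 3 -> FAULT, frames=[3,-] (faults so far: 1)
  step 1: ref 5 -> FAULT, frames=[3,5] (faults so far: 2)
  step 2: ref 3 -> HIT, frames=[3,5] (faults so far: 2)
  step 3: ref 4 -> FAULT, evict 5, frames=[3,4] (faults so far: 3)
  step 4: ref 4 -> HIT, frames=[3,4] (faults so far: 3)
  step 5: ref 4 -> HIT, frames=[3,4] (faults so far: 3)
  step 6: ref 3 -> HIT, frames=[3,4] (faults so far: 3)
  step 7: ref 4 -> HIT, frames=[3,4] (faults so far: 3)
  step 8: ref 5 -> FAULT, evict 3, frames=[5,4] (faults so far: 4)
  step 9: ref 1 -> FAULT, evict 4, frames=[5,1] (faults so far: 5)
  step 10: ref 5 -> HIT, frames=[5,1] (faults so far: 5)
  step 11: ref 2 -> FAULT, evict 5, frames=[2,1] (faults so far: 6)
  step 12: ref 1 -> HIT, frames=[2,1] (faults so far: 6)
  step 13: ref 5 -> FAULT, evict 1, frames=[2,5] (faults so far: 7)
  Optimal total faults: 7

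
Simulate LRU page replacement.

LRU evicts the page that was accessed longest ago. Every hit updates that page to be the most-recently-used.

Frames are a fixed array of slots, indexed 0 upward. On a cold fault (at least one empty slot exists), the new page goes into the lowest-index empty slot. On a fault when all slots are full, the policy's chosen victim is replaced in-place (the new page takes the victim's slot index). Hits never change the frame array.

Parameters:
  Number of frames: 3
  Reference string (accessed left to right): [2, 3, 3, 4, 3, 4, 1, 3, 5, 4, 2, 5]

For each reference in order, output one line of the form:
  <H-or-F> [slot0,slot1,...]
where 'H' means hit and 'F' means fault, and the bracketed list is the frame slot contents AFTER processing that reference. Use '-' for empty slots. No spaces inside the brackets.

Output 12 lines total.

F [2,-,-]
F [2,3,-]
H [2,3,-]
F [2,3,4]
H [2,3,4]
H [2,3,4]
F [1,3,4]
H [1,3,4]
F [1,3,5]
F [4,3,5]
F [4,2,5]
H [4,2,5]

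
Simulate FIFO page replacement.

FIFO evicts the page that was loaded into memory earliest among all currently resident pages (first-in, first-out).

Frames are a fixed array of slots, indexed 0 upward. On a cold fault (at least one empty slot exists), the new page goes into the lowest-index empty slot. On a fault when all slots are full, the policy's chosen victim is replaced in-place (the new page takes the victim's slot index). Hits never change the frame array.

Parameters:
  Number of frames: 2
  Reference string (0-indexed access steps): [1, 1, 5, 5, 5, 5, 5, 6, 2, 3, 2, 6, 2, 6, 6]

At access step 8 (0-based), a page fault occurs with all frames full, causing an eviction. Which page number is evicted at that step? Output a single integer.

Step 0: ref 1 -> FAULT, frames=[1,-]
Step 1: ref 1 -> HIT, frames=[1,-]
Step 2: ref 5 -> FAULT, frames=[1,5]
Step 3: ref 5 -> HIT, frames=[1,5]
Step 4: ref 5 -> HIT, frames=[1,5]
Step 5: ref 5 -> HIT, frames=[1,5]
Step 6: ref 5 -> HIT, frames=[1,5]
Step 7: ref 6 -> FAULT, evict 1, frames=[6,5]
Step 8: ref 2 -> FAULT, evict 5, frames=[6,2]
At step 8: evicted page 5

Answer: 5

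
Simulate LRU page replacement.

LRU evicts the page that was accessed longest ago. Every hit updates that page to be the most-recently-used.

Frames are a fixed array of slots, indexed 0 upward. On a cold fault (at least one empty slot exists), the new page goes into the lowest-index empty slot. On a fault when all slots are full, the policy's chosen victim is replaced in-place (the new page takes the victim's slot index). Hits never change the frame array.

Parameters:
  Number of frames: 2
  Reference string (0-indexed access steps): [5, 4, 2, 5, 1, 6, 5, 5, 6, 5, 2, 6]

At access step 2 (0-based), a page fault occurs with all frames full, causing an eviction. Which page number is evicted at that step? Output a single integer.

Answer: 5

Derivation:
Step 0: ref 5 -> FAULT, frames=[5,-]
Step 1: ref 4 -> FAULT, frames=[5,4]
Step 2: ref 2 -> FAULT, evict 5, frames=[2,4]
At step 2: evicted page 5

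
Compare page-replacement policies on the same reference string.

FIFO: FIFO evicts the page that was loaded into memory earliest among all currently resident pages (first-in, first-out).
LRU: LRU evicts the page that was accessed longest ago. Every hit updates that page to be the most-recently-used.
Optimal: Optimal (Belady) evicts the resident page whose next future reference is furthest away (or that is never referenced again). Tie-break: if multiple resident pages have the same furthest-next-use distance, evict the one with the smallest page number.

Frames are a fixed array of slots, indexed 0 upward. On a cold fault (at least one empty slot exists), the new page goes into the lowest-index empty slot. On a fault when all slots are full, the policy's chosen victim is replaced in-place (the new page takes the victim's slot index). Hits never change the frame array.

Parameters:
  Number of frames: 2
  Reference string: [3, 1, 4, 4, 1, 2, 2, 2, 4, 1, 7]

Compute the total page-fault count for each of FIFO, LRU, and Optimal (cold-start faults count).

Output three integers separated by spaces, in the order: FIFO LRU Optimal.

Answer: 6 7 6

Derivation:
--- FIFO ---
  step 0: ref 3 -> FAULT, frames=[3,-] (faults so far: 1)
  step 1: ref 1 -> FAULT, frames=[3,1] (faults so far: 2)
  step 2: ref 4 -> FAULT, evict 3, frames=[4,1] (faults so far: 3)
  step 3: ref 4 -> HIT, frames=[4,1] (faults so far: 3)
  step 4: ref 1 -> HIT, frames=[4,1] (faults so far: 3)
  step 5: ref 2 -> FAULT, evict 1, frames=[4,2] (faults so far: 4)
  step 6: ref 2 -> HIT, frames=[4,2] (faults so far: 4)
  step 7: ref 2 -> HIT, frames=[4,2] (faults so far: 4)
  step 8: ref 4 -> HIT, frames=[4,2] (faults so far: 4)
  step 9: ref 1 -> FAULT, evict 4, frames=[1,2] (faults so far: 5)
  step 10: ref 7 -> FAULT, evict 2, frames=[1,7] (faults so far: 6)
  FIFO total faults: 6
--- LRU ---
  step 0: ref 3 -> FAULT, frames=[3,-] (faults so far: 1)
  step 1: ref 1 -> FAULT, frames=[3,1] (faults so far: 2)
  step 2: ref 4 -> FAULT, evict 3, frames=[4,1] (faults so far: 3)
  step 3: ref 4 -> HIT, frames=[4,1] (faults so far: 3)
  step 4: ref 1 -> HIT, frames=[4,1] (faults so far: 3)
  step 5: ref 2 -> FAULT, evict 4, frames=[2,1] (faults so far: 4)
  step 6: ref 2 -> HIT, frames=[2,1] (faults so far: 4)
  step 7: ref 2 -> HIT, frames=[2,1] (faults so far: 4)
  step 8: ref 4 -> FAULT, evict 1, frames=[2,4] (faults so far: 5)
  step 9: ref 1 -> FAULT, evict 2, frames=[1,4] (faults so far: 6)
  step 10: ref 7 -> FAULT, evict 4, frames=[1,7] (faults so far: 7)
  LRU total faults: 7
--- Optimal ---
  step 0: ref 3 -> FAULT, frames=[3,-] (faults so far: 1)
  step 1: ref 1 -> FAULT, frames=[3,1] (faults so far: 2)
  step 2: ref 4 -> FAULT, evict 3, frames=[4,1] (faults so far: 3)
  step 3: ref 4 -> HIT, frames=[4,1] (faults so far: 3)
  step 4: ref 1 -> HIT, frames=[4,1] (faults so far: 3)
  step 5: ref 2 -> FAULT, evict 1, frames=[4,2] (faults so far: 4)
  step 6: ref 2 -> HIT, frames=[4,2] (faults so far: 4)
  step 7: ref 2 -> HIT, frames=[4,2] (faults so far: 4)
  step 8: ref 4 -> HIT, frames=[4,2] (faults so far: 4)
  step 9: ref 1 -> FAULT, evict 2, frames=[4,1] (faults so far: 5)
  step 10: ref 7 -> FAULT, evict 1, frames=[4,7] (faults so far: 6)
  Optimal total faults: 6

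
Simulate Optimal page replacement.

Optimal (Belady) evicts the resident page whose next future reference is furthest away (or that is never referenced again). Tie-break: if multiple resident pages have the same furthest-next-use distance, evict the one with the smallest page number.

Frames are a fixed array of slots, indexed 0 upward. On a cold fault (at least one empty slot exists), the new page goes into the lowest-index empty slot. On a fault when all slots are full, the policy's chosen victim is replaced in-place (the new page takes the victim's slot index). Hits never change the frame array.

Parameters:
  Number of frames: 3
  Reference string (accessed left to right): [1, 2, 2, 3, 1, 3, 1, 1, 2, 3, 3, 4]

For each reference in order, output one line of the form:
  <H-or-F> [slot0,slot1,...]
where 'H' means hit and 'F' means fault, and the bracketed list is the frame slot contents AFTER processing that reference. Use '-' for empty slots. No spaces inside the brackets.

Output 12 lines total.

F [1,-,-]
F [1,2,-]
H [1,2,-]
F [1,2,3]
H [1,2,3]
H [1,2,3]
H [1,2,3]
H [1,2,3]
H [1,2,3]
H [1,2,3]
H [1,2,3]
F [4,2,3]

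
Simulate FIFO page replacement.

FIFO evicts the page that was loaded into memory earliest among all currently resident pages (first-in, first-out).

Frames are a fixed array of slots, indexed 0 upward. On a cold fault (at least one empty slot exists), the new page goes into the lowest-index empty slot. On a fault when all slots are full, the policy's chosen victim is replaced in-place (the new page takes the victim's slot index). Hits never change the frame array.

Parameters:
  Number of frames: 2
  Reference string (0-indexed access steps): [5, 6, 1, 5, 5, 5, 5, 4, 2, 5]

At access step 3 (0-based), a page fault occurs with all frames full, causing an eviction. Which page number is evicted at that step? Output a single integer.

Answer: 6

Derivation:
Step 0: ref 5 -> FAULT, frames=[5,-]
Step 1: ref 6 -> FAULT, frames=[5,6]
Step 2: ref 1 -> FAULT, evict 5, frames=[1,6]
Step 3: ref 5 -> FAULT, evict 6, frames=[1,5]
At step 3: evicted page 6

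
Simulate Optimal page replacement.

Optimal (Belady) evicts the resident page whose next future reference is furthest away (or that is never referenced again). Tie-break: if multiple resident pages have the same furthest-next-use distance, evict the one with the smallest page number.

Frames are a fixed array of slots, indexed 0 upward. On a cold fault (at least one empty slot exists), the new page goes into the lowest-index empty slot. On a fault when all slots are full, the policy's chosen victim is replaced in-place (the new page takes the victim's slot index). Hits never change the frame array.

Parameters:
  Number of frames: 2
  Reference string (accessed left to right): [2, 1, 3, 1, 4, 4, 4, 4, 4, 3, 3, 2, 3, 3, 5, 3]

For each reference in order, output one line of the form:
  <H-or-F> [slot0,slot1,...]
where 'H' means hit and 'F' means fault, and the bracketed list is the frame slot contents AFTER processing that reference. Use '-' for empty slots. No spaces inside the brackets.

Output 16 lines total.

F [2,-]
F [2,1]
F [3,1]
H [3,1]
F [3,4]
H [3,4]
H [3,4]
H [3,4]
H [3,4]
H [3,4]
H [3,4]
F [3,2]
H [3,2]
H [3,2]
F [3,5]
H [3,5]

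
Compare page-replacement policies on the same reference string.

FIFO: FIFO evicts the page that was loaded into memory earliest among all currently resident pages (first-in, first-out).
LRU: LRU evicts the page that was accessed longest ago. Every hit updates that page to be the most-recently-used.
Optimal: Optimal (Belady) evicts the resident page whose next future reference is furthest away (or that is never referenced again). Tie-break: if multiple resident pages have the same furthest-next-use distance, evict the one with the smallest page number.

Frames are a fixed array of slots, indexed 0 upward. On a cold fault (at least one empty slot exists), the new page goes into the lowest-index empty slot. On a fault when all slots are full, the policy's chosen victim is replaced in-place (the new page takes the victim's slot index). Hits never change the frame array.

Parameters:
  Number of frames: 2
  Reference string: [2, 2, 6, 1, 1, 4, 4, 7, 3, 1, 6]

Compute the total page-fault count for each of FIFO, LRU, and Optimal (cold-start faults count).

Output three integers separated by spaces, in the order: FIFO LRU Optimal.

Answer: 8 8 7

Derivation:
--- FIFO ---
  step 0: ref 2 -> FAULT, frames=[2,-] (faults so far: 1)
  step 1: ref 2 -> HIT, frames=[2,-] (faults so far: 1)
  step 2: ref 6 -> FAULT, frames=[2,6] (faults so far: 2)
  step 3: ref 1 -> FAULT, evict 2, frames=[1,6] (faults so far: 3)
  step 4: ref 1 -> HIT, frames=[1,6] (faults so far: 3)
  step 5: ref 4 -> FAULT, evict 6, frames=[1,4] (faults so far: 4)
  step 6: ref 4 -> HIT, frames=[1,4] (faults so far: 4)
  step 7: ref 7 -> FAULT, evict 1, frames=[7,4] (faults so far: 5)
  step 8: ref 3 -> FAULT, evict 4, frames=[7,3] (faults so far: 6)
  step 9: ref 1 -> FAULT, evict 7, frames=[1,3] (faults so far: 7)
  step 10: ref 6 -> FAULT, evict 3, frames=[1,6] (faults so far: 8)
  FIFO total faults: 8
--- LRU ---
  step 0: ref 2 -> FAULT, frames=[2,-] (faults so far: 1)
  step 1: ref 2 -> HIT, frames=[2,-] (faults so far: 1)
  step 2: ref 6 -> FAULT, frames=[2,6] (faults so far: 2)
  step 3: ref 1 -> FAULT, evict 2, frames=[1,6] (faults so far: 3)
  step 4: ref 1 -> HIT, frames=[1,6] (faults so far: 3)
  step 5: ref 4 -> FAULT, evict 6, frames=[1,4] (faults so far: 4)
  step 6: ref 4 -> HIT, frames=[1,4] (faults so far: 4)
  step 7: ref 7 -> FAULT, evict 1, frames=[7,4] (faults so far: 5)
  step 8: ref 3 -> FAULT, evict 4, frames=[7,3] (faults so far: 6)
  step 9: ref 1 -> FAULT, evict 7, frames=[1,3] (faults so far: 7)
  step 10: ref 6 -> FAULT, evict 3, frames=[1,6] (faults so far: 8)
  LRU total faults: 8
--- Optimal ---
  step 0: ref 2 -> FAULT, frames=[2,-] (faults so far: 1)
  step 1: ref 2 -> HIT, frames=[2,-] (faults so far: 1)
  step 2: ref 6 -> FAULT, frames=[2,6] (faults so far: 2)
  step 3: ref 1 -> FAULT, evict 2, frames=[1,6] (faults so far: 3)
  step 4: ref 1 -> HIT, frames=[1,6] (faults so far: 3)
  step 5: ref 4 -> FAULT, evict 6, frames=[1,4] (faults so far: 4)
  step 6: ref 4 -> HIT, frames=[1,4] (faults so far: 4)
  step 7: ref 7 -> FAULT, evict 4, frames=[1,7] (faults so far: 5)
  step 8: ref 3 -> FAULT, evict 7, frames=[1,3] (faults so far: 6)
  step 9: ref 1 -> HIT, frames=[1,3] (faults so far: 6)
  step 10: ref 6 -> FAULT, evict 1, frames=[6,3] (faults so far: 7)
  Optimal total faults: 7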